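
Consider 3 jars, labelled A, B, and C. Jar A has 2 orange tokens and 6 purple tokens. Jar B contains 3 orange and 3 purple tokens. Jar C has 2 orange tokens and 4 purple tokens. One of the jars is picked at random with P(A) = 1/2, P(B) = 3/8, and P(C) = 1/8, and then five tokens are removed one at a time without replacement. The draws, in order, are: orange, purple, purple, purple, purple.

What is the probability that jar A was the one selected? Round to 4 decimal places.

0.8654

Under each hypothesis, the probability of the observed sequence is: P(data | jar A) = (2/8)(6/7)(5/6)(4/5)(3/4) = 3/28; P(data | jar B) = (3/6)(3/5)(2/4)(1/3)(0/2) = 0; P(data | jar C) = (2/6)(4/5)(3/4)(2/3)(1/2) = 1/15.
Weighting by the prior gives 1/2 · 3/28 = 3/56, 3/8 · 0 = 0, 1/8 · 1/15 = 1/120; summing to 13/210.
By Bayes' rule, P(jar A | data) = (3/56) / (13/210) = 45/52.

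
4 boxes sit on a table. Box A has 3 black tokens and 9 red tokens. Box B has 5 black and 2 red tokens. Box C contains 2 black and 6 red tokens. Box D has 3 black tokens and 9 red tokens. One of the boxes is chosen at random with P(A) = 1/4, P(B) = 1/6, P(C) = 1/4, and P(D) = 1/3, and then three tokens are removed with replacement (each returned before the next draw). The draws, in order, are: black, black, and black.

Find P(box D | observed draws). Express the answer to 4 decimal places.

0.0706

Compute the likelihood of the observed sequence for each case: P(data | box A) = (3/12)(3/12)(3/12) = 0.015625; P(data | box B) = (5/7)(5/7)(5/7) = 0.36443; P(data | box C) = (2/8)(2/8)(2/8) = 0.015625; P(data | box D) = (3/12)(3/12)(3/12) = 0.015625.
The prior-weighted likelihoods are 1/4 · 0.015625 = 0.0039062, 1/6 · 0.36443 = 0.060739, 1/4 · 0.015625 = 0.0039062, 1/3 · 0.015625 = 0.0052083; with total 0.073759.
By Bayes' rule, P(box D | data) = (0.0052083) / (0.073759) = 0.070612.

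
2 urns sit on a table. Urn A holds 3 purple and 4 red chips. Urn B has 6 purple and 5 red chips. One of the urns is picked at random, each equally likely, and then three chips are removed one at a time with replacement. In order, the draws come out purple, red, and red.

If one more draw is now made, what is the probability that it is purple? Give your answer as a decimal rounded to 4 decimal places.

0.4807

Compute the likelihood of the observed sequence for each case: P(data | urn A) = (3/7)(4/7)(4/7) = 0.13994; P(data | urn B) = (6/11)(5/11)(5/11) = 0.1127.
Weighting by the prior gives 1/2 · 0.13994 = 0.069971, 1/2 · 0.1127 = 0.056349; these sum to 0.12632.
Normalising, the posterior is P(urn A | data) = 0.55392, P(urn B | data) = 0.44608.
So P(purple next | data) = Σ P(purple next | H) P(H | data) = (3/7)(0.55392) + (6/11)(0.44608) = 0.48071.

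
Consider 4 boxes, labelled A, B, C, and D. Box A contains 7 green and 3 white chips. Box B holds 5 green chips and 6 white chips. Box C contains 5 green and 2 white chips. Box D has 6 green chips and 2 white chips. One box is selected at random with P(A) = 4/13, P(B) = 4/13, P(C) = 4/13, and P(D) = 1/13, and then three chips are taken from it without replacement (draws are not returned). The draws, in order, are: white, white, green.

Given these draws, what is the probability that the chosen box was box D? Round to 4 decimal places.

The likelihood of the observed sequence under each hypothesis: P(data | box A) = (3/10)(2/9)(7/8) = 0.058333; P(data | box B) = (6/11)(5/10)(5/9) = 0.15152; P(data | box C) = (2/7)(1/6)(5/5) = 0.047619; P(data | box D) = (2/8)(1/7)(6/6) = 0.035714.
Multiplying each by its prior: 4/13 · 0.058333 = 0.017949, 4/13 · 0.15152 = 0.04662, 4/13 · 0.047619 = 0.014652, 1/13 · 0.035714 = 0.0027473; summing to 0.081968.
So P(box D | data) = (0.0027473) / (0.081968) = 0.033516.

0.0335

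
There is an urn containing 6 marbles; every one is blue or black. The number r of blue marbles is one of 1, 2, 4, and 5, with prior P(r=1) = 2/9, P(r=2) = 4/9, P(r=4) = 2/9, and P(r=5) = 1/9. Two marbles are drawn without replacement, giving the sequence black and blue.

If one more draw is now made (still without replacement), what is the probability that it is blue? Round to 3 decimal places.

0.397

Under each hypothesis, the probability of the observed sequence is: P(data | r = 1) = (5/6)(1/5) = 1/6; P(data | r = 2) = (4/6)(2/5) = 4/15; P(data | r = 4) = (2/6)(4/5) = 4/15; P(data | r = 5) = (1/6)(5/5) = 1/6.
Weighting by the prior gives 2/9 · 1/6 = 1/27, 4/9 · 4/15 = 16/135, 2/9 · 4/15 = 8/135, 1/9 · 1/6 = 1/54; these sum to 7/30.
Dividing through by the total gives posterior P(r = 1 | data) = 10/63, P(r = 2 | data) = 32/63, P(r = 4 | data) = 16/63, P(r = 5 | data) = 5/63.
So P(blue next | data) = Σ P(blue next | H) P(H | data) = (0)(10/63) + (1/4)(32/63) + (3/4)(16/63) + (1)(5/63) = 25/63.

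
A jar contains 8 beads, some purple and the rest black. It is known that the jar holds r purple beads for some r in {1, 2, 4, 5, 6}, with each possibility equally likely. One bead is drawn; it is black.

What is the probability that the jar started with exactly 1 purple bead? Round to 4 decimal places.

0.3182

Compute the likelihood of this draw for each case: P(data | r = 1) = (7/8) = 7/8; P(data | r = 2) = (6/8) = 3/4; P(data | r = 4) = (4/8) = 1/2; P(data | r = 5) = (3/8) = 3/8; P(data | r = 6) = (2/8) = 1/4.
The prior-weighted likelihoods are 1/5 · 7/8 = 7/40, 1/5 · 3/4 = 3/20, 1/5 · 1/2 = 1/10, 1/5 · 3/8 = 3/40, 1/5 · 1/4 = 1/20; summing to 11/20.
So P(r = 1 | data) = (7/40) / (11/20) = 7/22.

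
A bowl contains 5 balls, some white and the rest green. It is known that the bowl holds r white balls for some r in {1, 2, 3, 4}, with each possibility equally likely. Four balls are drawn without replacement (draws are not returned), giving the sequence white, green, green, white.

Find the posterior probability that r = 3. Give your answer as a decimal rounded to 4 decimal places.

0.5000

The likelihood of the observed sequence under each hypothesis: P(data | r = 1) = (1/5)(4/4)(3/3)(0/2) = 0; P(data | r = 2) = (2/5)(3/4)(2/3)(1/2) = 1/10; P(data | r = 3) = (3/5)(2/4)(1/3)(2/2) = 1/10; P(data | r = 4) = (4/5)(1/4)(0/3) = 0.
Multiplying each by its prior: 1/4 · 0 = 0, 1/4 · 1/10 = 1/40, 1/4 · 1/10 = 1/40, 1/4 · 0 = 0; with total 1/20.
Therefore the posterior P(r = 3 | data) = (1/40) / (1/20) = 1/2.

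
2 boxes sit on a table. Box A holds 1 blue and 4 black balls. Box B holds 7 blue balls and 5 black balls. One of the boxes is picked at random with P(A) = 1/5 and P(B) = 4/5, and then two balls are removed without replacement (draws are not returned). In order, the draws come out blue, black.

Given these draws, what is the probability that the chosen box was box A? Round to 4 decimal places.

0.1587

The likelihood of the observed sequence under each hypothesis: P(data | box A) = (1/5)(4/4) = 1/5; P(data | box B) = (7/12)(5/11) = 35/132.
The prior-weighted likelihoods are 1/5 · 1/5 = 1/25, 4/5 · 35/132 = 7/33; with total 208/825.
By Bayes' rule, P(box A | data) = (1/25) / (208/825) = 33/208.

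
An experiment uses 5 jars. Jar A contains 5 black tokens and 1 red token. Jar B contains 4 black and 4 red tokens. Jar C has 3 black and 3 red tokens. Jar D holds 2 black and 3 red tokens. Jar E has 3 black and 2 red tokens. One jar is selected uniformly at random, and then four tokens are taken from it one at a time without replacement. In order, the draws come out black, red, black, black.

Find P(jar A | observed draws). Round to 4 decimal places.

Compute the likelihood of the observed sequence for each case: P(data | jar A) = (5/6)(1/5)(4/4)(3/3) = 0.16667; P(data | jar B) = (4/8)(4/7)(3/6)(2/5) = 0.057143; P(data | jar C) = (3/6)(3/5)(2/4)(1/3) = 0.05; P(data | jar D) = (2/5)(3/4)(1/3)(0/2) = 0; P(data | jar E) = (3/5)(2/4)(2/3)(1/2) = 0.1.
Multiplying each by its prior: 1/5 · 0.16667 = 0.033333, 1/5 · 0.057143 = 0.011429, 1/5 · 0.05 = 0.01, 1/5 · 0 = 0, 1/5 · 0.1 = 0.02; summing to 0.074762.
By Bayes' rule, P(jar A | data) = (0.033333) / (0.074762) = 0.44586.

0.4459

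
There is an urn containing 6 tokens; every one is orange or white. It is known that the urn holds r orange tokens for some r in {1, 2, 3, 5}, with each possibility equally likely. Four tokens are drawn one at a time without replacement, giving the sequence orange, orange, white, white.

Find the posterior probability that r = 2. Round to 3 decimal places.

Compute the likelihood of the observed sequence for each case: P(data | r = 1) = (1/6)(0/5) = 0; P(data | r = 2) = (2/6)(1/5)(4/4)(3/3) = 1/15; P(data | r = 3) = (3/6)(2/5)(3/4)(2/3) = 1/10; P(data | r = 5) = (5/6)(4/5)(1/4)(0/3) = 0.
Multiplying each by its prior: 1/4 · 0 = 0, 1/4 · 1/15 = 1/60, 1/4 · 1/10 = 1/40, 1/4 · 0 = 0; summing to 1/24.
Therefore the posterior P(r = 2 | data) = (1/60) / (1/24) = 2/5.

0.400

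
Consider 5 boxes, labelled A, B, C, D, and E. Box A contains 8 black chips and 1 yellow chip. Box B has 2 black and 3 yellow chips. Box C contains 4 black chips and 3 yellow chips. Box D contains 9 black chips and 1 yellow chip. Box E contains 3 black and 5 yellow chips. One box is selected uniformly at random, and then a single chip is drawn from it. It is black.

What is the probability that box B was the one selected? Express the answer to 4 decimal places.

0.1276

For each hypothesis, P(data | H) works out to: P(data | box A) = (8/9) = 0.88889; P(data | box B) = (2/5) = 0.4; P(data | box C) = (4/7) = 0.57143; P(data | box D) = (9/10) = 0.9; P(data | box E) = (3/8) = 0.375.
Multiplying each by its prior: 1/5 · 0.88889 = 0.17778, 1/5 · 0.4 = 0.08, 1/5 · 0.57143 = 0.11429, 1/5 · 0.9 = 0.18, 1/5 · 0.375 = 0.075; these sum to 0.62706.
Therefore the posterior P(box B | data) = (0.08) / (0.62706) = 0.12758.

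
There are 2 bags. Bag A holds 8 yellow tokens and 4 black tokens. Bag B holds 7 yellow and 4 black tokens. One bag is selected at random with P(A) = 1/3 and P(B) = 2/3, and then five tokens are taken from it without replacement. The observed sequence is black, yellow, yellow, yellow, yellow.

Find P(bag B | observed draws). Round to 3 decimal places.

0.632

For each hypothesis, P(data | H) works out to: P(data | bag A) = (4/12)(8/11)(7/10)(6/9)(5/8) = 7/99; P(data | bag B) = (4/11)(7/10)(6/9)(5/8)(4/7) = 2/33.
Weighting by the prior gives 1/3 · 7/99 = 7/297, 2/3 · 2/33 = 4/99; these sum to 19/297.
Therefore the posterior P(bag B | data) = (4/99) / (19/297) = 12/19.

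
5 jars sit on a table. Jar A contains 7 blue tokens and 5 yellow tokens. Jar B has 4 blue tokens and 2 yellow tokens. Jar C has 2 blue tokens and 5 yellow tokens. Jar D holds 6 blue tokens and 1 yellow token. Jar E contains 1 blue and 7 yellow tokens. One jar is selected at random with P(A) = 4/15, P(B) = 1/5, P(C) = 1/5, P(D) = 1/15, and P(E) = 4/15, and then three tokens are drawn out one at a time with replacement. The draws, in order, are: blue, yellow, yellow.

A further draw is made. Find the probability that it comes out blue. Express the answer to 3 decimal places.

The likelihood of the observed sequence under each hypothesis: P(data | jar A) = (7/12)(5/12)(5/12) = 0.10127; P(data | jar B) = (4/6)(2/6)(2/6) = 0.074074; P(data | jar C) = (2/7)(5/7)(5/7) = 0.14577; P(data | jar D) = (6/7)(1/7)(1/7) = 0.017493; P(data | jar E) = (1/8)(7/8)(7/8) = 0.095703.
Weighting by the prior gives 4/15 · 0.10127 = 0.027006, 1/5 · 0.074074 = 0.014815, 1/5 · 0.14577 = 0.029155, 1/15 · 0.017493 = 0.0011662, 4/15 · 0.095703 = 0.025521; summing to 0.097663.
Normalising, the posterior is P(jar A | data) = 0.27653, P(jar B | data) = 0.15169, P(jar C | data) = 0.29852, P(jar D | data) = 0.011941, P(jar E | data) = 0.26132.
The predictive probability is P(blue next | data) = (7/12)(0.27653) + (2/3)(0.15169) + (2/7)(0.29852) + (6/7)(0.011941) + (1/8)(0.26132) = 0.39063.

0.391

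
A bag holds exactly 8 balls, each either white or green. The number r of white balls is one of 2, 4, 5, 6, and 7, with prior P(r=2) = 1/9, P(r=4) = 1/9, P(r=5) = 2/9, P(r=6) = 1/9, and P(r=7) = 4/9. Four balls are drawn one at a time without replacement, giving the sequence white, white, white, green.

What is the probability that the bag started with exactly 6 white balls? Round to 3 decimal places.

0.156

Compute the likelihood of the observed sequence for each case: P(data | r = 2) = (2/8)(1/7)(0/6) = 0; P(data | r = 4) = (4/8)(3/7)(2/6)(4/5) = 2/35; P(data | r = 5) = (5/8)(4/7)(3/6)(3/5) = 3/28; P(data | r = 6) = (6/8)(5/7)(4/6)(2/5) = 1/7; P(data | r = 7) = (7/8)(6/7)(5/6)(1/5) = 1/8.
The prior-weighted likelihoods are 1/9 · 0 = 0, 1/9 · 2/35 = 2/315, 2/9 · 3/28 = 1/42, 1/9 · 1/7 = 1/63, 4/9 · 1/8 = 1/18; with total 32/315.
So P(r = 6 | data) = (1/63) / (32/315) = 5/32.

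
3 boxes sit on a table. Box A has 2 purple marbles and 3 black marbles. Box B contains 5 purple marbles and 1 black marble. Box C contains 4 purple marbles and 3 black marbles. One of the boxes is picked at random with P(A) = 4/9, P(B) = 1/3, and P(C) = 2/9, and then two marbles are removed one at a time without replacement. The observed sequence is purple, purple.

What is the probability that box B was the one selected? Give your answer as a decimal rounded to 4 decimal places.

The likelihood of the observed sequence under each hypothesis: P(data | box A) = (2/5)(1/4) = 1/10; P(data | box B) = (5/6)(4/5) = 2/3; P(data | box C) = (4/7)(3/6) = 2/7.
The prior-weighted likelihoods are 4/9 · 1/10 = 2/45, 1/3 · 2/3 = 2/9, 2/9 · 2/7 = 4/63; with total 104/315.
So P(box B | data) = (2/9) / (104/315) = 35/52.

0.6731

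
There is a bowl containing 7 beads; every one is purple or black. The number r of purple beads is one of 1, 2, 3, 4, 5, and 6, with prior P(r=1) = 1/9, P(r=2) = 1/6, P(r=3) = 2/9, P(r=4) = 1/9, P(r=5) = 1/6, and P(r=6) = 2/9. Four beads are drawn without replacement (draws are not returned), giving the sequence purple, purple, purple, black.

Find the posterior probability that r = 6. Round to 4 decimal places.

For each hypothesis, P(data | H) works out to: P(data | r = 1) = (1/7)(0/6) = 0; P(data | r = 2) = (2/7)(1/6)(0/5) = 0; P(data | r = 3) = (3/7)(2/6)(1/5)(4/4) = 1/35; P(data | r = 4) = (4/7)(3/6)(2/5)(3/4) = 3/35; P(data | r = 5) = (5/7)(4/6)(3/5)(2/4) = 1/7; P(data | r = 6) = (6/7)(5/6)(4/5)(1/4) = 1/7.
The prior-weighted likelihoods are 1/9 · 0 = 0, 1/6 · 0 = 0, 2/9 · 1/35 = 2/315, 1/9 · 3/35 = 1/105, 1/6 · 1/7 = 1/42, 2/9 · 1/7 = 2/63; these sum to 1/14.
By Bayes' rule, P(r = 6 | data) = (2/63) / (1/14) = 4/9.

0.4444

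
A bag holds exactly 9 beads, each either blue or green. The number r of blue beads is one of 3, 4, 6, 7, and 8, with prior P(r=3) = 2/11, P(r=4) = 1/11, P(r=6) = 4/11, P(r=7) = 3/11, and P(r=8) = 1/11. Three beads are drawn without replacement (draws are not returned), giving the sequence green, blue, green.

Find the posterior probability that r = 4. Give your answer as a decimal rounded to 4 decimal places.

0.1794

Under each hypothesis, the probability of the observed sequence is: P(data | r = 3) = (6/9)(3/8)(5/7) = 0.17857; P(data | r = 4) = (5/9)(4/8)(4/7) = 0.15873; P(data | r = 6) = (3/9)(6/8)(2/7) = 0.071429; P(data | r = 7) = (2/9)(7/8)(1/7) = 0.027778; P(data | r = 8) = (1/9)(8/8)(0/7) = 0.
The prior-weighted likelihoods are 2/11 · 0.17857 = 0.032468, 1/11 · 0.15873 = 0.01443, 4/11 · 0.071429 = 0.025974, 3/11 · 0.027778 = 0.0075758, 1/11 · 0 = 0; summing to 0.080447.
Hence P(r = 4 | data) = (0.01443) / (0.080447) = 0.17937.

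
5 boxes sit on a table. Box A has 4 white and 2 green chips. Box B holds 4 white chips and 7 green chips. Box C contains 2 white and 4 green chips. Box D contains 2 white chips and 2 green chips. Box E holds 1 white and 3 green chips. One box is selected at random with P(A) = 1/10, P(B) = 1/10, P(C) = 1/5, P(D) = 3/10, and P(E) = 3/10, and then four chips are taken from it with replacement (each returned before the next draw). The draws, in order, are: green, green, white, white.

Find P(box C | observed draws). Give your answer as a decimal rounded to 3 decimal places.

0.200

The likelihood of the observed sequence under each hypothesis: P(data | box A) = (2/6)(2/6)(4/6)(4/6) = 0.049383; P(data | box B) = (7/11)(7/11)(4/11)(4/11) = 0.053548; P(data | box C) = (4/6)(4/6)(2/6)(2/6) = 0.049383; P(data | box D) = (2/4)(2/4)(2/4)(2/4) = 0.0625; P(data | box E) = (3/4)(3/4)(1/4)(1/4) = 0.035156.
Weighting by the prior gives 1/10 · 0.049383 = 0.0049383, 1/10 · 0.053548 = 0.0053548, 1/5 · 0.049383 = 0.0098765, 3/10 · 0.0625 = 0.01875, 3/10 · 0.035156 = 0.010547; these sum to 0.049467.
So P(box C | data) = (0.0098765) / (0.049467) = 0.19966.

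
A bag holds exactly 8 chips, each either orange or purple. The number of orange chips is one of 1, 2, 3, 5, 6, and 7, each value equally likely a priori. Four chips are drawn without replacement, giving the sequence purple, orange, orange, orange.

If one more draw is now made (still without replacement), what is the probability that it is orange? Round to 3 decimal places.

0.727

Compute the likelihood of the observed sequence for each case: P(data | r = 1) = (7/8)(1/7)(0/6) = 0; P(data | r = 2) = (6/8)(2/7)(1/6)(0/5) = 0; P(data | r = 3) = (5/8)(3/7)(2/6)(1/5) = 1/56; P(data | r = 5) = (3/8)(5/7)(4/6)(3/5) = 3/28; P(data | r = 6) = (2/8)(6/7)(5/6)(4/5) = 1/7; P(data | r = 7) = (1/8)(7/7)(6/6)(5/5) = 1/8.
Weighting by the prior gives 1/6 · 0 = 0, 1/6 · 0 = 0, 1/6 · 1/56 = 1/336, 1/6 · 3/28 = 1/56, 1/6 · 1/7 = 1/42, 1/6 · 1/8 = 1/48; with total 11/168.
The posterior is then P(r = 1 | data) = 0, P(r = 2 | data) = 0, P(r = 3 | data) = 1/22, P(r = 5 | data) = 3/11, P(r = 6 | data) = 4/11, P(r = 7 | data) = 7/22.
Averaging over the posterior, P(orange next | data) = (0)(1/22) + (1/2)(3/11) + (3/4)(4/11) + (1)(7/22) = 8/11.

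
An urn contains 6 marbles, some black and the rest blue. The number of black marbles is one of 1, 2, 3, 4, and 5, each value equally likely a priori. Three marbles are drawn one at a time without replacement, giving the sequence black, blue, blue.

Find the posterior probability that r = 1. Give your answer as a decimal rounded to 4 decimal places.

0.2857

For each hypothesis, P(data | H) works out to: P(data | r = 1) = (1/6)(5/5)(4/4) = 1/6; P(data | r = 2) = (2/6)(4/5)(3/4) = 1/5; P(data | r = 3) = (3/6)(3/5)(2/4) = 3/20; P(data | r = 4) = (4/6)(2/5)(1/4) = 1/15; P(data | r = 5) = (5/6)(1/5)(0/4) = 0.
Weighting by the prior gives 1/5 · 1/6 = 1/30, 1/5 · 1/5 = 1/25, 1/5 · 3/20 = 3/100, 1/5 · 1/15 = 1/75, 1/5 · 0 = 0; these sum to 7/60.
Therefore the posterior P(r = 1 | data) = (1/30) / (7/60) = 2/7.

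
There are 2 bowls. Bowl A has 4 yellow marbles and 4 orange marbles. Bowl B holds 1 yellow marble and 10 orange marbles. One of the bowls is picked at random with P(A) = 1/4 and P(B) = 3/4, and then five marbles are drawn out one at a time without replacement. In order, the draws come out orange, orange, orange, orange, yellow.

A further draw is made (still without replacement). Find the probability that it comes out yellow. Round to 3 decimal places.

For each hypothesis, P(data | H) works out to: P(data | bowl A) = (4/8)(3/7)(2/6)(1/5)(4/4) = 0.014286; P(data | bowl B) = (10/11)(9/10)(8/9)(7/8)(1/7) = 0.090909.
Multiplying each by its prior: 1/4 · 0.014286 = 0.0035714, 3/4 · 0.090909 = 0.068182; these sum to 0.071753.
Normalising, the posterior is P(bowl A | data) = 0.049774, P(bowl B | data) = 0.95023.
The predictive probability is P(yellow next | data) = (1)(0.049774) + (0)(0.95023) = 0.049774.

0.050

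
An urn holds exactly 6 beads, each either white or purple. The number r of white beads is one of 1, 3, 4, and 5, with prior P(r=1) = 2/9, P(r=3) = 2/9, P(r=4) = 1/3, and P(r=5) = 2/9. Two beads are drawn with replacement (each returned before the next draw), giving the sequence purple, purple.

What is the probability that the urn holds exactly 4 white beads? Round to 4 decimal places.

0.1463

Compute the likelihood of the observed sequence for each case: P(data | r = 1) = (5/6)(5/6) = 25/36; P(data | r = 3) = (3/6)(3/6) = 1/4; P(data | r = 4) = (2/6)(2/6) = 1/9; P(data | r = 5) = (1/6)(1/6) = 1/36.
The prior-weighted likelihoods are 2/9 · 25/36 = 25/162, 2/9 · 1/4 = 1/18, 1/3 · 1/9 = 1/27, 2/9 · 1/36 = 1/162; summing to 41/162.
By Bayes' rule, P(r = 4 | data) = (1/27) / (41/162) = 6/41.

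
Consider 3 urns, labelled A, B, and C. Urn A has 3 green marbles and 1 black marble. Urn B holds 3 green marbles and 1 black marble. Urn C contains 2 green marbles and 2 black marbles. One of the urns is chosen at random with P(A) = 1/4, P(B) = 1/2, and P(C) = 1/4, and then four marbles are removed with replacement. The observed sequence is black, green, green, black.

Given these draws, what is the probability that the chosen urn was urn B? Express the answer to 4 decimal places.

Compute the likelihood of the observed sequence for each case: P(data | urn A) = (1/4)(3/4)(3/4)(1/4) = 0.035156; P(data | urn B) = (1/4)(3/4)(3/4)(1/4) = 0.035156; P(data | urn C) = (2/4)(2/4)(2/4)(2/4) = 0.0625.
The prior-weighted likelihoods are 1/4 · 0.035156 = 0.0087891, 1/2 · 0.035156 = 0.017578, 1/4 · 0.0625 = 0.015625; summing to 0.041992.
By Bayes' rule, P(urn B | data) = (0.017578) / (0.041992) = 0.4186.

0.4186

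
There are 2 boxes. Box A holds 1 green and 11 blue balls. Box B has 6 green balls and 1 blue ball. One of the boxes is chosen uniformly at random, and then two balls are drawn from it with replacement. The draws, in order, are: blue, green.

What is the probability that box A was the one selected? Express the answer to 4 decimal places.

0.3842

The likelihood of the observed sequence under each hypothesis: P(data | box A) = (11/12)(1/12) = 0.076389; P(data | box B) = (1/7)(6/7) = 0.12245.
The prior-weighted likelihoods are 1/2 · 0.076389 = 0.038194, 1/2 · 0.12245 = 0.061224; summing to 0.099419.
Therefore the posterior P(box A | data) = (0.038194) / (0.099419) = 0.38418.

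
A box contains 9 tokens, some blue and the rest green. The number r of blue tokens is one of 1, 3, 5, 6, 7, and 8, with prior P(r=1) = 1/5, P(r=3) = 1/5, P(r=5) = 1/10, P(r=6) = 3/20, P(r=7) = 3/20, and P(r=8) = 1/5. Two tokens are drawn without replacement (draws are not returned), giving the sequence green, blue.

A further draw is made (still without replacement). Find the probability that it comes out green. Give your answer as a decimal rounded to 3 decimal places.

Compute the likelihood of the observed sequence for each case: P(data | r = 1) = (8/9)(1/8) = 1/9; P(data | r = 3) = (6/9)(3/8) = 1/4; P(data | r = 5) = (4/9)(5/8) = 5/18; P(data | r = 6) = (3/9)(6/8) = 1/4; P(data | r = 7) = (2/9)(7/8) = 7/36; P(data | r = 8) = (1/9)(8/8) = 1/9.
Multiplying each by its prior: 1/5 · 1/9 = 1/45, 1/5 · 1/4 = 1/20, 1/10 · 5/18 = 1/36, 3/20 · 1/4 = 3/80, 3/20 · 7/36 = 7/240, 1/5 · 1/9 = 1/45; these sum to 17/90.
Normalising, the posterior is P(r = 1 | data) = 2/17, P(r = 3 | data) = 9/34, P(r = 5 | data) = 5/34, P(r = 6 | data) = 27/136, P(r = 7 | data) = 21/136, P(r = 8 | data) = 2/17.
Averaging over the posterior, P(green next | data) = (1)(2/17) + (5/7)(9/34) + (3/7)(5/34) + (2/7)(27/136) + (1/7)(21/136) + (0)(2/17) = 61/136.

0.449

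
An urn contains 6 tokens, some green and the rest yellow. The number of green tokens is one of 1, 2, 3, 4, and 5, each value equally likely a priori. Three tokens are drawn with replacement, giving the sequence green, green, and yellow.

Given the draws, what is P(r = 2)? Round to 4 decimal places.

0.1524

The likelihood of the observed sequence under each hypothesis: P(data | r = 1) = (1/6)(1/6)(5/6) = 5/216; P(data | r = 2) = (2/6)(2/6)(4/6) = 2/27; P(data | r = 3) = (3/6)(3/6)(3/6) = 1/8; P(data | r = 4) = (4/6)(4/6)(2/6) = 4/27; P(data | r = 5) = (5/6)(5/6)(1/6) = 25/216.
Multiplying each by its prior: 1/5 · 5/216 = 1/216, 1/5 · 2/27 = 2/135, 1/5 · 1/8 = 1/40, 1/5 · 4/27 = 4/135, 1/5 · 25/216 = 5/216; with total 7/72.
By Bayes' rule, P(r = 2 | data) = (2/135) / (7/72) = 16/105.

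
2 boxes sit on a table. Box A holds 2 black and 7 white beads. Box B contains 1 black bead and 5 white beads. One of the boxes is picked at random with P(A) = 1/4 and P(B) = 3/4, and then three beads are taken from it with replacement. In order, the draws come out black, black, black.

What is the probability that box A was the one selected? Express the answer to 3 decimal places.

Compute the likelihood of the observed sequence for each case: P(data | box A) = (2/9)(2/9)(2/9) = 0.010974; P(data | box B) = (1/6)(1/6)(1/6) = 0.0046296.
Weighting by the prior gives 1/4 · 0.010974 = 0.0027435, 3/4 · 0.0046296 = 0.0034722; these sum to 0.0062157.
Therefore the posterior P(box A | data) = (0.0027435) / (0.0062157) = 0.44138.

0.441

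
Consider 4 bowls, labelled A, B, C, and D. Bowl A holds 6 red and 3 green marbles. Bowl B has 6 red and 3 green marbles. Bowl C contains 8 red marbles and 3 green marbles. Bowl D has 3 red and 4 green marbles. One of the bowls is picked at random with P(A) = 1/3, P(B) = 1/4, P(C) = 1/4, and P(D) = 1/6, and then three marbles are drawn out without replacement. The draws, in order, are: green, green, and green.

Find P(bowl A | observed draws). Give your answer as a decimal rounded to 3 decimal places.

0.144

Under each hypothesis, the probability of the observed sequence is: P(data | bowl A) = (3/9)(2/8)(1/7) = 0.011905; P(data | bowl B) = (3/9)(2/8)(1/7) = 0.011905; P(data | bowl C) = (3/11)(2/10)(1/9) = 0.0060606; P(data | bowl D) = (4/7)(3/6)(2/5) = 0.11429.
Multiplying each by its prior: 1/3 · 0.011905 = 0.0039683, 1/4 · 0.011905 = 0.0029762, 1/4 · 0.0060606 = 0.0015152, 1/6 · 0.11429 = 0.019048; with total 0.027507.
Therefore the posterior P(bowl A | data) = (0.0039683) / (0.027507) = 0.14426.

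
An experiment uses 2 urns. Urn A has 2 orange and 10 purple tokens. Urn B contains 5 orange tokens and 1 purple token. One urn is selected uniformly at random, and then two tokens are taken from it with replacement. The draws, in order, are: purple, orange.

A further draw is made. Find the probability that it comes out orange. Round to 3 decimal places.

0.500

Under each hypothesis, the probability of the observed sequence is: P(data | urn A) = (10/12)(2/12) = 5/36; P(data | urn B) = (1/6)(5/6) = 5/36.
Weighting by the prior gives 1/2 · 5/36 = 5/72, 1/2 · 5/36 = 5/72; summing to 5/36.
The posterior is then P(urn A | data) = 1/2, P(urn B | data) = 1/2.
The predictive probability is P(orange next | data) = (1/6)(1/2) + (5/6)(1/2) = 1/2.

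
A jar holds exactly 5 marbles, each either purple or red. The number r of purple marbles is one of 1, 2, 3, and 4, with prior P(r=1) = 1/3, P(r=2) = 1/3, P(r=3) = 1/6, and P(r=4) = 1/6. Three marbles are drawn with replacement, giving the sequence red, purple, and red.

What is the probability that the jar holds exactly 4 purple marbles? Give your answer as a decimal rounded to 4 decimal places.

Under each hypothesis, the probability of the observed sequence is: P(data | r = 1) = (4/5)(1/5)(4/5) = 16/125; P(data | r = 2) = (3/5)(2/5)(3/5) = 18/125; P(data | r = 3) = (2/5)(3/5)(2/5) = 12/125; P(data | r = 4) = (1/5)(4/5)(1/5) = 4/125.
Weighting by the prior gives 1/3 · 16/125 = 16/375, 1/3 · 18/125 = 6/125, 1/6 · 12/125 = 2/125, 1/6 · 4/125 = 2/375; these sum to 14/125.
By Bayes' rule, P(r = 4 | data) = (2/375) / (14/125) = 1/21.

0.0476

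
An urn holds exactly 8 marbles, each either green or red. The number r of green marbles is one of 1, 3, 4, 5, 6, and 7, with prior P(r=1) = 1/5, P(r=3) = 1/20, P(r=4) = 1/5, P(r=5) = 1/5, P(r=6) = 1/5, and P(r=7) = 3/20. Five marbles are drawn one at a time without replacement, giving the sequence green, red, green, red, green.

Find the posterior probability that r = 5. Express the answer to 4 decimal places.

For each hypothesis, P(data | H) works out to: P(data | r = 1) = (1/8)(7/7)(0/6) = 0; P(data | r = 3) = (3/8)(5/7)(2/6)(4/5)(1/4) = 0.017857; P(data | r = 4) = (4/8)(4/7)(3/6)(3/5)(2/4) = 0.042857; P(data | r = 5) = (5/8)(3/7)(4/6)(2/5)(3/4) = 0.053571; P(data | r = 6) = (6/8)(2/7)(5/6)(1/5)(4/4) = 0.035714; P(data | r = 7) = (7/8)(1/7)(6/6)(0/5) = 0.
The prior-weighted likelihoods are 1/5 · 0 = 0, 1/20 · 0.017857 = 0.00089286, 1/5 · 0.042857 = 0.0085714, 1/5 · 0.053571 = 0.010714, 1/5 · 0.035714 = 0.0071429, 3/20 · 0 = 0; summing to 0.027321.
By Bayes' rule, P(r = 5 | data) = (0.010714) / (0.027321) = 0.39216.

0.3922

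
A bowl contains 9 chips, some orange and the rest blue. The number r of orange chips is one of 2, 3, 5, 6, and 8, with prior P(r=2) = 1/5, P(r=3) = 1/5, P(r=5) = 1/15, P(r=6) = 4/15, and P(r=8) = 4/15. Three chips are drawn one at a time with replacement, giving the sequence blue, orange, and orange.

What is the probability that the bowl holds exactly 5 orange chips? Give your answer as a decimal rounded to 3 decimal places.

Compute the likelihood of the observed sequence for each case: P(data | r = 2) = (7/9)(2/9)(2/9) = 0.038409; P(data | r = 3) = (6/9)(3/9)(3/9) = 0.074074; P(data | r = 5) = (4/9)(5/9)(5/9) = 0.13717; P(data | r = 6) = (3/9)(6/9)(6/9) = 0.14815; P(data | r = 8) = (1/9)(8/9)(8/9) = 0.087791.
The prior-weighted likelihoods are 1/5 · 0.038409 = 0.0076818, 1/5 · 0.074074 = 0.014815, 1/15 · 0.13717 = 0.0091449, 4/15 · 0.14815 = 0.039506, 4/15 · 0.087791 = 0.023411; these sum to 0.094559.
By Bayes' rule, P(r = 5 | data) = (0.0091449) / (0.094559) = 0.096712.

0.097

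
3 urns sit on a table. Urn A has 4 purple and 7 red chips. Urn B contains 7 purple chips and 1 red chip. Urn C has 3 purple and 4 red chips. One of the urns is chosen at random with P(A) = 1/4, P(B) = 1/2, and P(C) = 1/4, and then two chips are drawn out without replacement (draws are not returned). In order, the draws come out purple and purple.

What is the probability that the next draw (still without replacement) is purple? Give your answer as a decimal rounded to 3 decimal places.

Under each hypothesis, the probability of the observed sequence is: P(data | urn A) = (4/11)(3/10) = 0.10909; P(data | urn B) = (7/8)(6/7) = 0.75; P(data | urn C) = (3/7)(2/6) = 0.14286.
Weighting by the prior gives 1/4 · 0.10909 = 0.027273, 1/2 · 0.75 = 0.375, 1/4 · 0.14286 = 0.035714; with total 0.43799.
Dividing through by the total gives posterior P(urn A | data) = 0.062268, P(urn B | data) = 0.85619, P(urn C | data) = 0.081542.
So P(purple next | data) = Σ P(purple next | H) P(H | data) = (2/9)(0.062268) + (5/6)(0.85619) + (1/5)(0.081542) = 0.74364.

0.744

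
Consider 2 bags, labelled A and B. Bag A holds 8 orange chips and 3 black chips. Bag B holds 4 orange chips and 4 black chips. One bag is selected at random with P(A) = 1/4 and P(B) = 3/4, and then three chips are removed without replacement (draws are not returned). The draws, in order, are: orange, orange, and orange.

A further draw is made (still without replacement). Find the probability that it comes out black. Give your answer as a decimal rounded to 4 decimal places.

Under each hypothesis, the probability of the observed sequence is: P(data | bag A) = (8/11)(7/10)(6/9) = 0.33939; P(data | bag B) = (4/8)(3/7)(2/6) = 0.071429.
The prior-weighted likelihoods are 1/4 · 0.33939 = 0.084848, 3/4 · 0.071429 = 0.053571; these sum to 0.13842.
The posterior is then P(bag A | data) = 0.61298, P(bag B | data) = 0.38702.
Averaging over the posterior, P(black next | data) = (3/8)(0.61298) + (4/5)(0.38702) = 0.53948.

0.5395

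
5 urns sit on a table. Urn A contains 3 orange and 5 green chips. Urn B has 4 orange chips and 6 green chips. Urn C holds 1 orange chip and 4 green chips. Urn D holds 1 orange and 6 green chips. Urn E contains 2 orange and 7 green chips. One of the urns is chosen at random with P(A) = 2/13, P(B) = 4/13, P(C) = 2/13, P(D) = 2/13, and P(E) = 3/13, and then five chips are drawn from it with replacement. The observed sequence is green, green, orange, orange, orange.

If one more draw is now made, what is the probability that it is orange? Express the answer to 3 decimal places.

0.354

Compute the likelihood of the observed sequence for each case: P(data | urn A) = (5/8)(5/8)(3/8)(3/8)(3/8) = 0.020599; P(data | urn B) = (6/10)(6/10)(4/10)(4/10)(4/10) = 0.02304; P(data | urn C) = (4/5)(4/5)(1/5)(1/5)(1/5) = 0.00512; P(data | urn D) = (6/7)(6/7)(1/7)(1/7)(1/7) = 0.002142; P(data | urn E) = (7/9)(7/9)(2/9)(2/9)(2/9) = 0.0066386.
Weighting by the prior gives 2/13 · 0.020599 = 0.0031691, 4/13 · 0.02304 = 0.0070892, 2/13 · 0.00512 = 0.00078769, 2/13 · 0.002142 = 0.00032953, 3/13 · 0.0066386 = 0.001532; with total 0.012908.
The posterior is then P(urn A | data) = 0.24553, P(urn B | data) = 0.54923, P(urn C | data) = 0.061026, P(urn D | data) = 0.02553, P(urn E | data) = 0.11869.
The predictive probability is P(orange next | data) = (3/8)(0.24553) + (2/5)(0.54923) + (1/5)(0.061026) + (1/7)(0.02553) + (2/9)(0.11869) = 0.35399.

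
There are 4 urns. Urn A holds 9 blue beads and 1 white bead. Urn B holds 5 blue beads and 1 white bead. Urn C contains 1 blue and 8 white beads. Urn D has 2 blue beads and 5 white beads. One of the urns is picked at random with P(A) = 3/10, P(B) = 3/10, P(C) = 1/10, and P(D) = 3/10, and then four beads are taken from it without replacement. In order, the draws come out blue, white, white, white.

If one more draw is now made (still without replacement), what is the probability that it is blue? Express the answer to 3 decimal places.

Under each hypothesis, the probability of the observed sequence is: P(data | urn A) = (9/10)(1/9)(0/8) = 0; P(data | urn B) = (5/6)(1/5)(0/4) = 0; P(data | urn C) = (1/9)(8/8)(7/7)(6/6) = 1/9; P(data | urn D) = (2/7)(5/6)(4/5)(3/4) = 1/7.
The prior-weighted likelihoods are 3/10 · 0 = 0, 3/10 · 0 = 0, 1/10 · 1/9 = 1/90, 3/10 · 1/7 = 3/70; summing to 17/315.
Normalising, the posterior is P(urn A | data) = 0, P(urn B | data) = 0, P(urn C | data) = 7/34, P(urn D | data) = 27/34.
The predictive probability is P(blue next | data) = (0)(7/34) + (1/3)(27/34) = 9/34.

0.265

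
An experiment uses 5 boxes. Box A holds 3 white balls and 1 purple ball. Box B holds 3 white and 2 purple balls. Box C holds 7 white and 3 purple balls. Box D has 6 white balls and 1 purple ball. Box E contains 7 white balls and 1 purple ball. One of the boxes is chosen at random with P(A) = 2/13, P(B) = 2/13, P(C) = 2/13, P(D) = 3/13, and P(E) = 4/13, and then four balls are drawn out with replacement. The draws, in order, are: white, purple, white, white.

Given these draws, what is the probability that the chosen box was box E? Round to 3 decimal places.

The likelihood of the observed sequence under each hypothesis: P(data | box A) = (3/4)(1/4)(3/4)(3/4) = 0.10547; P(data | box B) = (3/5)(2/5)(3/5)(3/5) = 0.0864; P(data | box C) = (7/10)(3/10)(7/10)(7/10) = 0.1029; P(data | box D) = (6/7)(1/7)(6/7)(6/7) = 0.089963; P(data | box E) = (7/8)(1/8)(7/8)(7/8) = 0.08374.
Multiplying each by its prior: 2/13 · 0.10547 = 0.016226, 2/13 · 0.0864 = 0.013292, 2/13 · 0.1029 = 0.015831, 3/13 · 0.089963 = 0.020761, 4/13 · 0.08374 = 0.025766; these sum to 0.091876.
So P(box E | data) = (0.025766) / (0.091876) = 0.28045.

0.280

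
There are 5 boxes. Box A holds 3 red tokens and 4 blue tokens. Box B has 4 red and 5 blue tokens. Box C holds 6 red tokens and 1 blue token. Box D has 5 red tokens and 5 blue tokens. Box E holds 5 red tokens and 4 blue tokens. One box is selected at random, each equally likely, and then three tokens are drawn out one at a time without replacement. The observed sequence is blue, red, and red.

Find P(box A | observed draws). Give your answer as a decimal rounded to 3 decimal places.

0.170

Compute the likelihood of the observed sequence for each case: P(data | box A) = (4/7)(3/6)(2/5) = 0.11429; P(data | box B) = (5/9)(4/8)(3/7) = 0.11905; P(data | box C) = (1/7)(6/6)(5/5) = 0.14286; P(data | box D) = (5/10)(5/9)(4/8) = 0.13889; P(data | box E) = (4/9)(5/8)(4/7) = 0.15873.
Multiplying each by its prior: 1/5 · 0.11429 = 0.022857, 1/5 · 0.11905 = 0.02381, 1/5 · 0.14286 = 0.028571, 1/5 · 0.13889 = 0.027778, 1/5 · 0.15873 = 0.031746; summing to 0.13476.
By Bayes' rule, P(box A | data) = (0.022857) / (0.13476) = 0.16961.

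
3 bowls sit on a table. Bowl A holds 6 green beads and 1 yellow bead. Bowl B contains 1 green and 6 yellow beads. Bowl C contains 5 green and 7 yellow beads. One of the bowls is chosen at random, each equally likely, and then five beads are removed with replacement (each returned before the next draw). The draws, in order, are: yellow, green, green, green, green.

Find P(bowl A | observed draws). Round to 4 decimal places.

Compute the likelihood of the observed sequence for each case: P(data | bowl A) = (1/7)(6/7)(6/7)(6/7)(6/7) = 0.077111; P(data | bowl B) = (6/7)(1/7)(1/7)(1/7)(1/7) = 0.00035699; P(data | bowl C) = (7/12)(5/12)(5/12)(5/12)(5/12) = 0.017582.
The prior-weighted likelihoods are 1/3 · 0.077111 = 0.025704, 1/3 · 0.00035699 = 0.000119, 1/3 · 0.017582 = 0.0058607; summing to 0.031683.
So P(bowl A | data) = (0.025704) / (0.031683) = 0.81127.

0.8113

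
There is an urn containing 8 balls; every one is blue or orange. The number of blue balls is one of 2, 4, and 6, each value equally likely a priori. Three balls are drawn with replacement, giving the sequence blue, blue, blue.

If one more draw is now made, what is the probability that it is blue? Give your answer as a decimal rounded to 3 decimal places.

Compute the likelihood of the observed sequence for each case: P(data | r = 2) = (2/8)(2/8)(2/8) = 1/64; P(data | r = 4) = (4/8)(4/8)(4/8) = 1/8; P(data | r = 6) = (6/8)(6/8)(6/8) = 27/64.
Multiplying each by its prior: 1/3 · 1/64 = 1/192, 1/3 · 1/8 = 1/24, 1/3 · 27/64 = 9/64; these sum to 3/16.
The posterior is then P(r = 2 | data) = 1/36, P(r = 4 | data) = 2/9, P(r = 6 | data) = 3/4.
So P(blue next | data) = Σ P(blue next | H) P(H | data) = (1/4)(1/36) + (1/2)(2/9) + (3/4)(3/4) = 49/72.

0.681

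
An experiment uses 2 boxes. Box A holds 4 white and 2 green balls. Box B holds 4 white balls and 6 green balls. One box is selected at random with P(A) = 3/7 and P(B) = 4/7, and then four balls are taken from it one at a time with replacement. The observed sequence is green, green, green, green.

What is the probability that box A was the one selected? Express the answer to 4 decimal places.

Compute the likelihood of the observed sequence for each case: P(data | box A) = (2/6)(2/6)(2/6)(2/6) = 0.012346; P(data | box B) = (6/10)(6/10)(6/10)(6/10) = 0.1296.
The prior-weighted likelihoods are 3/7 · 0.012346 = 0.005291, 4/7 · 0.1296 = 0.074057; summing to 0.079348.
Hence P(box A | data) = (0.005291) / (0.079348) = 0.066681.

0.0667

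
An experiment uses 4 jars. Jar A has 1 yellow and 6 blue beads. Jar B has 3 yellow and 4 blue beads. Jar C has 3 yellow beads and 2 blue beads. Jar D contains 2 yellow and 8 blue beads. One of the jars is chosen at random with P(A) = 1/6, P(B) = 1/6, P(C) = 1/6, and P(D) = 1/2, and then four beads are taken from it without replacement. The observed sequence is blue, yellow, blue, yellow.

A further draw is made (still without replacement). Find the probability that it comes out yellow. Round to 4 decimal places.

Compute the likelihood of the observed sequence for each case: P(data | jar A) = (6/7)(1/6)(5/5)(0/4) = 0; P(data | jar B) = (4/7)(3/6)(3/5)(2/4) = 0.085714; P(data | jar C) = (2/5)(3/4)(1/3)(2/2) = 0.1; P(data | jar D) = (8/10)(2/9)(7/8)(1/7) = 0.022222.
The prior-weighted likelihoods are 1/6 · 0 = 0, 1/6 · 0.085714 = 0.014286, 1/6 · 0.1 = 0.016667, 1/2 · 0.022222 = 0.011111; summing to 0.042063.
Normalising, the posterior is P(jar A | data) = 0, P(jar B | data) = 0.33962, P(jar C | data) = 0.39623, P(jar D | data) = 0.26415.
So P(yellow next | data) = Σ P(yellow next | H) P(H | data) = (1/3)(0.33962) + (1)(0.39623) + (0)(0.26415) = 0.50943.

0.5094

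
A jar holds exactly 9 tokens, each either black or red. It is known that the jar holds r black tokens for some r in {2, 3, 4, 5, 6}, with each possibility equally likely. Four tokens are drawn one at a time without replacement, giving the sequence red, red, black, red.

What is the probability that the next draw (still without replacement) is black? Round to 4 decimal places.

0.4286

Under each hypothesis, the probability of the observed sequence is: P(data | r = 2) = (7/9)(6/8)(2/7)(5/6) = 5/36; P(data | r = 3) = (6/9)(5/8)(3/7)(4/6) = 5/42; P(data | r = 4) = (5/9)(4/8)(4/7)(3/6) = 5/63; P(data | r = 5) = (4/9)(3/8)(5/7)(2/6) = 5/126; P(data | r = 6) = (3/9)(2/8)(6/7)(1/6) = 1/84.
Multiplying each by its prior: 1/5 · 5/36 = 1/36, 1/5 · 5/42 = 1/42, 1/5 · 5/63 = 1/63, 1/5 · 5/126 = 1/126, 1/5 · 1/84 = 1/420; these sum to 7/90.
The posterior is then P(r = 2 | data) = 5/14, P(r = 3 | data) = 15/49, P(r = 4 | data) = 10/49, P(r = 5 | data) = 5/49, P(r = 6 | data) = 3/98.
The predictive probability is P(black next | data) = (1/5)(5/14) + (2/5)(15/49) + (3/5)(10/49) + (4/5)(5/49) + (1)(3/98) = 3/7.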